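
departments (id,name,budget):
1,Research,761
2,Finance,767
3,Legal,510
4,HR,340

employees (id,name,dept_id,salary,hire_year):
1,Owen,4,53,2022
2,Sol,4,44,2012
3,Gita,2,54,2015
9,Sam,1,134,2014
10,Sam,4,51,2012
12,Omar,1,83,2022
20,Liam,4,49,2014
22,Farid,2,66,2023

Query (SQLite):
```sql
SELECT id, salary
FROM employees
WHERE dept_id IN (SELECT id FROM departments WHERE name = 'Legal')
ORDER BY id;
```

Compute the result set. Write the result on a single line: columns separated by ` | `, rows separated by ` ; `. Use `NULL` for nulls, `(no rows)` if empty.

(no rows)

Inner query: departments.id where name = 'Legal'.
Outer: keep employees rows whose dept_id is in that set.
Inner query → {3}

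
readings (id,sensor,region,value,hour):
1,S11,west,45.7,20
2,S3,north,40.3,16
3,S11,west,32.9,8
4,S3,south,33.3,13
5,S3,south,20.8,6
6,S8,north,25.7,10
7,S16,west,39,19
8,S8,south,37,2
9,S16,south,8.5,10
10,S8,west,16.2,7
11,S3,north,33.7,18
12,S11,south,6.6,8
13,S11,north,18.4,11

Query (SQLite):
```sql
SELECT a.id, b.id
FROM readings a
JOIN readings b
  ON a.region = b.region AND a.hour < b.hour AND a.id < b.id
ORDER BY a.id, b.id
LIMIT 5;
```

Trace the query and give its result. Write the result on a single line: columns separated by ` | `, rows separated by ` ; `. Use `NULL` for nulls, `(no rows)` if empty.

2 | 11 ; 3 | 7 ; 5 | 9 ; 5 | 12 ; 6 | 11

Pairs (a,b) with same region, a.hour < b.hour, a.id < b.id.
region groups: north:{2,6,11,13} south:{4,5,8,9,12} west:{1,3,7,10}
Ordered by (a.id, b.id); first 5.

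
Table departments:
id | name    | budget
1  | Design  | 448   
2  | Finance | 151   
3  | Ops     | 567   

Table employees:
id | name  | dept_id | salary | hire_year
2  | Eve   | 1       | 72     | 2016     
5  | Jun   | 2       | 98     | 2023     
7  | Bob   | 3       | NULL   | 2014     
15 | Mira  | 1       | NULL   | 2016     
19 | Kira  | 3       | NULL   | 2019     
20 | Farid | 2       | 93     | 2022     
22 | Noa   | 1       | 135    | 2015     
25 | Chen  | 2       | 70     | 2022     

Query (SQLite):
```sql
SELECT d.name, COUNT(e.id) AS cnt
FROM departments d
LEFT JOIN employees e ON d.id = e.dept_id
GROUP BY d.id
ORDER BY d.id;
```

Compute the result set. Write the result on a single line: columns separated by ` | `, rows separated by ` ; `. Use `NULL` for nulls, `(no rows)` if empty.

LEFT JOIN keeps every departments row; unmatched ones get NULL for employees columns.
Group by departments.id and compute COUNT(e.id). COUNT(col) of an all-NULL group is 0.
  1: ids {2, 15, 22} → COUNT(e.id)=3
  2: ids {5, 20, 25} → COUNT(e.id)=3
  3: ids {7, 19} → COUNT(e.id)=2

Design | 3 ; Finance | 3 ; Ops | 2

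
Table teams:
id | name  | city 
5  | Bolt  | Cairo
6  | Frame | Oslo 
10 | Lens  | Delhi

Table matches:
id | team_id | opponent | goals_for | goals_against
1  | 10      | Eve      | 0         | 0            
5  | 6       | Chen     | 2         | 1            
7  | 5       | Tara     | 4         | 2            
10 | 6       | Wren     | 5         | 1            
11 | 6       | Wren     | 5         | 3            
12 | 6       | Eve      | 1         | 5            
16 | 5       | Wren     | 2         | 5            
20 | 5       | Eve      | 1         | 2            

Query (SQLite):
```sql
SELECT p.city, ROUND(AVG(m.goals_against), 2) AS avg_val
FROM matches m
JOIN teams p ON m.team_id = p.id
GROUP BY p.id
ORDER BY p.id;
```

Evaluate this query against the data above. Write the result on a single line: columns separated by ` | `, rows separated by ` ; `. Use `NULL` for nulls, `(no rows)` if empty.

Join each matches row to its teams via team_id.
Group joined rows by teams.id; compute ROUND(AVG(m.goals_against), 2) per group.
  5: ids {7, 16, 20} → ROUND(AVG(m.goals_against), 2)=3
  6: ids {5, 10, 11, 12} → ROUND(AVG(m.goals_against), 2)=2.5
  10: ids {1} → ROUND(AVG(m.goals_against), 2)=0

Cairo | 3 ; Oslo | 2.5 ; Delhi | 0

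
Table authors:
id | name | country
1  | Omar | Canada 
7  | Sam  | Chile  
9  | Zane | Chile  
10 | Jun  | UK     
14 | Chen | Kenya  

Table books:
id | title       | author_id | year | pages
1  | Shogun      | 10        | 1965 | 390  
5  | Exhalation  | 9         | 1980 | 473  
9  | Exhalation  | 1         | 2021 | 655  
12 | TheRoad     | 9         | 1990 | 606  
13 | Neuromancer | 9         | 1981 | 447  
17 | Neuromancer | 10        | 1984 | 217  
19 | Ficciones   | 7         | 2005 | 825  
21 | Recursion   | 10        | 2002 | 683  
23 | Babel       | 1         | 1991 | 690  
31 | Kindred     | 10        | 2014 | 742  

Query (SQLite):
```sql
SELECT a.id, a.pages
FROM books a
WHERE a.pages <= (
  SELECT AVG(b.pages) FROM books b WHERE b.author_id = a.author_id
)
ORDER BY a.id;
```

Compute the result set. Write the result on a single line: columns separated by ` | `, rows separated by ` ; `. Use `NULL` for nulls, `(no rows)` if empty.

1 | 390 ; 5 | 473 ; 9 | 655 ; 13 | 447 ; 17 | 217 ; 19 | 825

For each books row a, compute AVG(pages) over rows sharing a.author_id.
Keep row a if a.pages <= that per-group AVG.
  author_id=1: AVG(pages) = 672.5
  author_id=7: AVG(pages) = 825.0
  author_id=9: AVG(pages) = 508.666667
  author_id=10: AVG(pages) = 508.0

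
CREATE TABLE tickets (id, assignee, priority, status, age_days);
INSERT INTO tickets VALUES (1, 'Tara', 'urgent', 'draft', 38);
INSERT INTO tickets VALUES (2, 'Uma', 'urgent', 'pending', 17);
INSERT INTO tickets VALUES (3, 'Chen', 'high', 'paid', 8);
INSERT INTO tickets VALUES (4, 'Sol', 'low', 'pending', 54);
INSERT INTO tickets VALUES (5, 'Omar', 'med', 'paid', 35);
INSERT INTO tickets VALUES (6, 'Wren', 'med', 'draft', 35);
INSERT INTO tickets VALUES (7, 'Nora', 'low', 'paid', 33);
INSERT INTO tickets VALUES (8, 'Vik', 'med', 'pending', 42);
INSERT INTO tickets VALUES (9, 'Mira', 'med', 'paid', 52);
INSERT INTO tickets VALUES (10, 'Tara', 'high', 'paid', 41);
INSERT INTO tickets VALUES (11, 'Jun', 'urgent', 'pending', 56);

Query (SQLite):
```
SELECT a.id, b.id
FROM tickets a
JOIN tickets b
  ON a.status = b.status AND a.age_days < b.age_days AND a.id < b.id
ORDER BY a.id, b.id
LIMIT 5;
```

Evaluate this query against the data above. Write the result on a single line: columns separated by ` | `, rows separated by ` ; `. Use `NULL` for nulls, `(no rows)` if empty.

2 | 4 ; 2 | 8 ; 2 | 11 ; 3 | 5 ; 3 | 7

Pairs (a,b) with same status, a.age_days < b.age_days, a.id < b.id.
status groups: draft:{1,6} paid:{3,5,7,9,10} pending:{2,4,8,11}
Ordered by (a.id, b.id); first 5.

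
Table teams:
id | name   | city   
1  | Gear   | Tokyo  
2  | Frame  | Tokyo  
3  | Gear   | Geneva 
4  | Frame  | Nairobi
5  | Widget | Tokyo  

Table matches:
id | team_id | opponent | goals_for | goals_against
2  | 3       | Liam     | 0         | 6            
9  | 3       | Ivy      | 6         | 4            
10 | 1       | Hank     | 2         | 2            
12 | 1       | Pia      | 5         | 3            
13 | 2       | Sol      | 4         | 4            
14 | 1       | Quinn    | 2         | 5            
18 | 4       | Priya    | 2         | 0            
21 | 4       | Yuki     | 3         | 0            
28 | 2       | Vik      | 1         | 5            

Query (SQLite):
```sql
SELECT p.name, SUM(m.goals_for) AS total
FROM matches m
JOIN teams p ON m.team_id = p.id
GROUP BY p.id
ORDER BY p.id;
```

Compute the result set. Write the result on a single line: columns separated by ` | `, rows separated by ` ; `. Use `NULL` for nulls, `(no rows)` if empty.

Gear | 9 ; Frame | 5 ; Gear | 6 ; Frame | 5

Join each matches row to its teams via team_id.
Group joined rows by teams.id; compute SUM(m.goals_for) per group.
  1: ids {10, 12, 14} → SUM(m.goals_for)=9
  2: ids {13, 28} → SUM(m.goals_for)=5
  3: ids {2, 9} → SUM(m.goals_for)=6
  4: ids {18, 21} → SUM(m.goals_for)=5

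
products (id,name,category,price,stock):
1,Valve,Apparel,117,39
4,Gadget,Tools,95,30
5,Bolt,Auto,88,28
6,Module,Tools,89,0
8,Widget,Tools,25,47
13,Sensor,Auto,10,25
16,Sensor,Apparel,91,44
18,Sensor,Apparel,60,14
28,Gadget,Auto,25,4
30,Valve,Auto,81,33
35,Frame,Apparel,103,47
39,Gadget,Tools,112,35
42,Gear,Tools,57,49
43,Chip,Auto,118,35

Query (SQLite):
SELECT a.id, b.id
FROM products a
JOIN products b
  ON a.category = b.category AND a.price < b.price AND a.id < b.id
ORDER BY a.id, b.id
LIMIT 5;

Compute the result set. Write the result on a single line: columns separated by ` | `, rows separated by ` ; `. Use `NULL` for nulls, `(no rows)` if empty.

4 | 39 ; 5 | 43 ; 6 | 39 ; 8 | 39 ; 8 | 42

Pairs (a,b) with same category, a.price < b.price, a.id < b.id.
category groups: Apparel:{1,16,18,35} Auto:{5,13,28,30,43} Tools:{4,6,8,39,42}
Ordered by (a.id, b.id); first 5.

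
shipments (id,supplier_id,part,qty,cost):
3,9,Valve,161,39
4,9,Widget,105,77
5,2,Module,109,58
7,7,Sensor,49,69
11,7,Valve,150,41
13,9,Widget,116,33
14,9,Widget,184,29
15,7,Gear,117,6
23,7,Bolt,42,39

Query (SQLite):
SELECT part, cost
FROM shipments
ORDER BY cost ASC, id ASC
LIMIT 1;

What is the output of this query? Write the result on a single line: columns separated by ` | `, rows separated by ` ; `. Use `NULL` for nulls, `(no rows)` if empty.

Sort by cost asc, tiebreak id asc: (6, id=15), (29, id=14), (33, id=13), (39, id=3) …. Take first 1.

Gear | 6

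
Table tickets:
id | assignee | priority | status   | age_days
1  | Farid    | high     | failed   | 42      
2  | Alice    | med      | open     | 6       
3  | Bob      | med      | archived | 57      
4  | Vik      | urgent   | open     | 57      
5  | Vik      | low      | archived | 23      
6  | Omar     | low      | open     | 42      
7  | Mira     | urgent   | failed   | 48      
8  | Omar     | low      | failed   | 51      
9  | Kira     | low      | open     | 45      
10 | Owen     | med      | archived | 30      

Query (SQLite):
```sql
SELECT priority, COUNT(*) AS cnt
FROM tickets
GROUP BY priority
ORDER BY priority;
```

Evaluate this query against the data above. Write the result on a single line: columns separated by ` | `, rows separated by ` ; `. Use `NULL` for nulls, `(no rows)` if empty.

Partition tickets by priority; compute COUNT(*) within each group.
  high: ids {1} → COUNT(*)=1
  low: ids {5, 6, 8, 9} → COUNT(*)=4
  med: ids {2, 3, 10} → COUNT(*)=3
  urgent: ids {4, 7} → COUNT(*)=2

high | 1 ; low | 4 ; med | 3 ; urgent | 2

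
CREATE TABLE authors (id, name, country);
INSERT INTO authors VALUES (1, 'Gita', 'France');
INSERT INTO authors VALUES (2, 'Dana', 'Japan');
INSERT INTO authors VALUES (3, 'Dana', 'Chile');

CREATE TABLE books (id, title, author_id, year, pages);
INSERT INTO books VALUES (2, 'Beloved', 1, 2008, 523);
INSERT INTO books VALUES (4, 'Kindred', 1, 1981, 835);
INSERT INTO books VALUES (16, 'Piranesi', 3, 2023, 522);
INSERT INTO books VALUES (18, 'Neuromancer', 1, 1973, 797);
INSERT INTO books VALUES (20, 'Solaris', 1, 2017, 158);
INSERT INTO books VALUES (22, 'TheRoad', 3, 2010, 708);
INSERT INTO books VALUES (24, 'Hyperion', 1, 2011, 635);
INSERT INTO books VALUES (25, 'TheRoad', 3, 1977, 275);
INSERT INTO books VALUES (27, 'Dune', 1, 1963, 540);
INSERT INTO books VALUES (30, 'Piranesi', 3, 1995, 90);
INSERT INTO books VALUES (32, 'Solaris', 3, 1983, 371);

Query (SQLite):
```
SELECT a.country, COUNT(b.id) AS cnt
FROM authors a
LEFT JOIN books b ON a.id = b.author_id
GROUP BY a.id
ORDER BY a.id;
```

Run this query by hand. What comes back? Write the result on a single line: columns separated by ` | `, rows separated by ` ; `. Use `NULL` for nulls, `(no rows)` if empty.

France | 6 ; Japan | 0 ; Chile | 5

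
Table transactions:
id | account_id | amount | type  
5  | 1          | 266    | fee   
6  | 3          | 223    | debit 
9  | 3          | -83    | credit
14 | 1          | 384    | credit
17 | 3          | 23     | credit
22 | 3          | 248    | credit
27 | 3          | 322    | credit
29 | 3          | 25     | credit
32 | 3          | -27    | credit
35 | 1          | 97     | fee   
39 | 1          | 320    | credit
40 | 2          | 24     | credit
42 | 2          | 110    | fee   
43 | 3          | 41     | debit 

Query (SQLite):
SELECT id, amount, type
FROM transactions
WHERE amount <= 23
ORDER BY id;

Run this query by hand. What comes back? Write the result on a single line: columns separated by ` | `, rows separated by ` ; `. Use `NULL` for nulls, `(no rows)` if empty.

9 | -83 | credit ; 17 | 23 | credit ; 32 | -27 | credit

amount <= 23: ids {9, 17, 32}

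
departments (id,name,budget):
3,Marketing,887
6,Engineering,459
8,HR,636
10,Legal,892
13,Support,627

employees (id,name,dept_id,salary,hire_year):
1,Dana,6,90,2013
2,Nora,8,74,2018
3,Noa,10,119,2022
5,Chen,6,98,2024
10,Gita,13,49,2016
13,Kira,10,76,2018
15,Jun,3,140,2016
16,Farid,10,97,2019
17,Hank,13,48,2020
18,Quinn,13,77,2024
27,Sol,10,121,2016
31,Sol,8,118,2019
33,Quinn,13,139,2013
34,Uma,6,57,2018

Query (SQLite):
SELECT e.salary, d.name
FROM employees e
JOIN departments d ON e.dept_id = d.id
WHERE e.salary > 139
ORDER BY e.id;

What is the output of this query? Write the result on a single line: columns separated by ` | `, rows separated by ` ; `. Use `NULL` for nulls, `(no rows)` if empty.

140 | Marketing

Each employees row matches the departments row where dept_id = departments.id.
Then keep rows with e.salary > 139.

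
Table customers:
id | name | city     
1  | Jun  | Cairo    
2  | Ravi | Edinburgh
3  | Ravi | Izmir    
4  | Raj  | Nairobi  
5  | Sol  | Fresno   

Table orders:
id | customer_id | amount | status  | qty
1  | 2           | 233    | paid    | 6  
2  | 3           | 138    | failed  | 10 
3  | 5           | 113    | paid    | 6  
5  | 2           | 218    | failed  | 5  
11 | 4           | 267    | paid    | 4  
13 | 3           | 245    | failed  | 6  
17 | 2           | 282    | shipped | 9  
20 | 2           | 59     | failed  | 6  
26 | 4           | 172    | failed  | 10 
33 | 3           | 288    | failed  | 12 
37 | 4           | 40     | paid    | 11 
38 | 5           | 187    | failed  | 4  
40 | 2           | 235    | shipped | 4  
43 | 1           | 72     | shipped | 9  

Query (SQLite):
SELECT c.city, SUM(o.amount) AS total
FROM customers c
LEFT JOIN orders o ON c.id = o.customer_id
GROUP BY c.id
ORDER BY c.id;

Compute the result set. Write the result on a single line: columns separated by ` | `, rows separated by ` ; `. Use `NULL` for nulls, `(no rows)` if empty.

Cairo | 72 ; Edinburgh | 1027 ; Izmir | 671 ; Nairobi | 479 ; Fresno | 300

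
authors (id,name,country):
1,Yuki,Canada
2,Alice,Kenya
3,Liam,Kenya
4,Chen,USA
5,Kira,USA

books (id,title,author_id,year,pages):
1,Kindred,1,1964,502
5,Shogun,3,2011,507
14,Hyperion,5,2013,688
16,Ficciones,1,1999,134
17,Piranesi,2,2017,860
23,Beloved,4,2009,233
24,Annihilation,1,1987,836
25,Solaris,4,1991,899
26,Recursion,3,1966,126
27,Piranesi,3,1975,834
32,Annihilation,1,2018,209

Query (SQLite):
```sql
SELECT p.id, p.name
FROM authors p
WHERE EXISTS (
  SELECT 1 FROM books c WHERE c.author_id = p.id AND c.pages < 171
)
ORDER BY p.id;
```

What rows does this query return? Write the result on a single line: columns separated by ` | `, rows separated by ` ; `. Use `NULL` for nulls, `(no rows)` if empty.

For each authors row, check whether any books with matching author_id has pages < 171.
Keep rows where that is true.

1 | Yuki ; 3 | Liam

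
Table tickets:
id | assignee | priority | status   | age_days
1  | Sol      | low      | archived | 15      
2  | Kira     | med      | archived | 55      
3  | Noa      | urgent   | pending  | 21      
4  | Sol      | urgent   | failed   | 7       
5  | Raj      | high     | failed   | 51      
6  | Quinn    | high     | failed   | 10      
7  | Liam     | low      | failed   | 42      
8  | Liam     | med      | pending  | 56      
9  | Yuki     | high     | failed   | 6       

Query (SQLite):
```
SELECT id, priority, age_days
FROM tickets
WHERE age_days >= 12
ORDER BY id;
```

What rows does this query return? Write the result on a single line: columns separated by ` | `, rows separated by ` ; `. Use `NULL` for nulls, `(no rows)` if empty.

1 | low | 15 ; 2 | med | 55 ; 3 | urgent | 21 ; 5 | high | 51 ; 7 | low | 42 ; 8 | med | 56

age_days >= 12: ids {1, 2, 3, 5, 7, 8}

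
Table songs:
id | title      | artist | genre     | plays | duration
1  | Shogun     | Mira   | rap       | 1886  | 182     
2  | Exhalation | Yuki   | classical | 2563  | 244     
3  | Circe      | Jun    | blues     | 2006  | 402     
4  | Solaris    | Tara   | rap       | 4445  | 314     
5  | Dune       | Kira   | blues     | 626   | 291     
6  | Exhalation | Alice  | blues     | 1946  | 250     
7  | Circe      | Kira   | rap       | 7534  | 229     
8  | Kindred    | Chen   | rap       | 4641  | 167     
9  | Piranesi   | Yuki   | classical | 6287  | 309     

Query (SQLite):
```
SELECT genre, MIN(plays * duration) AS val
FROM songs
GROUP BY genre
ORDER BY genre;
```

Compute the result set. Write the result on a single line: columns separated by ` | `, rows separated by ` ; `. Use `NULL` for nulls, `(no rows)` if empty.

For each row compute plays * duration.
Group by genre; take MIN of the expression per group.
  blues: ids {3, 5, 6} → MIN(plays * duration)=182166
  classical: ids {2, 9} → MIN(plays * duration)=625372
  rap: ids {1, 4, 7, 8} → MIN(plays * duration)=343252

blues | 182166 ; classical | 625372 ; rap | 343252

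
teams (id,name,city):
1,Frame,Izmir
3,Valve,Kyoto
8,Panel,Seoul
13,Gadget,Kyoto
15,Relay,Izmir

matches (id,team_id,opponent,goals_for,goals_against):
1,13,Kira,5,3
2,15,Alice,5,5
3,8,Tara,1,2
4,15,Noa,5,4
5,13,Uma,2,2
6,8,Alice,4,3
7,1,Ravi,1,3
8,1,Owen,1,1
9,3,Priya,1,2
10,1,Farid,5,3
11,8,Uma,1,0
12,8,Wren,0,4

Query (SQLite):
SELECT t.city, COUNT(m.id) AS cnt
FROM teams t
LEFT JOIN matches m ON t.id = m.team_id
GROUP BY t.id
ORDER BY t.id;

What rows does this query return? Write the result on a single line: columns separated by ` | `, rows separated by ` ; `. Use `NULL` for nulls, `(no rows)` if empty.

LEFT JOIN keeps every teams row; unmatched ones get NULL for matches columns.
Group by teams.id and compute COUNT(m.id). COUNT(col) of an all-NULL group is 0.
  1: ids {7, 8, 10} → COUNT(m.id)=3
  3: ids {9} → COUNT(m.id)=1
  8: ids {3, 6, 11, 12} → COUNT(m.id)=4
  13: ids {1, 5} → COUNT(m.id)=2
  15: ids {2, 4} → COUNT(m.id)=2

Izmir | 3 ; Kyoto | 1 ; Seoul | 4 ; Kyoto | 2 ; Izmir | 2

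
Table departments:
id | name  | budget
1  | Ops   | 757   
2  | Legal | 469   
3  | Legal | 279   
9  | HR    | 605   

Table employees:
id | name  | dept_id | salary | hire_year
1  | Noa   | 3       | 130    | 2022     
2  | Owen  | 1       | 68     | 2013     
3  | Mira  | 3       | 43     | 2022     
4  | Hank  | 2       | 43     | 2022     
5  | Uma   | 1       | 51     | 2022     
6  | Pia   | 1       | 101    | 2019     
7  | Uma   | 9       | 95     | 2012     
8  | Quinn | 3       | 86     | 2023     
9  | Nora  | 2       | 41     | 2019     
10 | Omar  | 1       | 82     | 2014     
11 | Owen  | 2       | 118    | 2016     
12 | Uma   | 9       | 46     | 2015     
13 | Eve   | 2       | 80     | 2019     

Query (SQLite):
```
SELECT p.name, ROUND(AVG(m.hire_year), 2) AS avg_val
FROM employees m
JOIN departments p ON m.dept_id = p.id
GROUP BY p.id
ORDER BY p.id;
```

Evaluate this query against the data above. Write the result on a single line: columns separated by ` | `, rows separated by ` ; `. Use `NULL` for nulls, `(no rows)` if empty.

Ops | 2017 ; Legal | 2019 ; Legal | 2022.33 ; HR | 2013.5

Join each employees row to its departments via dept_id.
Group joined rows by departments.id; compute ROUND(AVG(m.hire_year), 2) per group.
  1: ids {2, 5, 6, 10} → ROUND(AVG(m.hire_year), 2)=2017
  2: ids {4, 9, 11, 13} → ROUND(AVG(m.hire_year), 2)=2019
  3: ids {1, 3, 8} → ROUND(AVG(m.hire_year), 2)=2022.33
  9: ids {7, 12} → ROUND(AVG(m.hire_year), 2)=2013.5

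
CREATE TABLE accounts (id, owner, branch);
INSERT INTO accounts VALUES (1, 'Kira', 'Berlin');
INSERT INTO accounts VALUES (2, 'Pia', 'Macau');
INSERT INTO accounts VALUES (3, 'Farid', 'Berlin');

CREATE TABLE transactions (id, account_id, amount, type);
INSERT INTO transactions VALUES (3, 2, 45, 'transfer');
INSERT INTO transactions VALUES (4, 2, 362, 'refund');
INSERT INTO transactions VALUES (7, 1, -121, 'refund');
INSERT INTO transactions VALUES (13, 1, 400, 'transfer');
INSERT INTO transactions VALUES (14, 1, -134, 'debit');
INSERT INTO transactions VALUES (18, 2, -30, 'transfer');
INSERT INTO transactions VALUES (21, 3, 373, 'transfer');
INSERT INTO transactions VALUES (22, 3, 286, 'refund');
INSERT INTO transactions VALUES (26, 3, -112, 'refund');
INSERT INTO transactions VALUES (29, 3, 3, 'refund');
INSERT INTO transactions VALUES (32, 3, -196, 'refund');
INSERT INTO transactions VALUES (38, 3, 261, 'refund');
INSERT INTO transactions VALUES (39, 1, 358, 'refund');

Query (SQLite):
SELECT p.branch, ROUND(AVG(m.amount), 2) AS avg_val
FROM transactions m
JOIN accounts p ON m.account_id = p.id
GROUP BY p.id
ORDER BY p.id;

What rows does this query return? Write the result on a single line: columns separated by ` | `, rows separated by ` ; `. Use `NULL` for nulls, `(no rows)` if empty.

Join each transactions row to its accounts via account_id.
Group joined rows by accounts.id; compute ROUND(AVG(m.amount), 2) per group.
  1: ids {7, 13, 14, 39} → ROUND(AVG(m.amount), 2)=125.75
  2: ids {3, 4, 18} → ROUND(AVG(m.amount), 2)=125.67
  3: ids {21, 22, 26, 29, 32, 38} → ROUND(AVG(m.amount), 2)=102.5

Berlin | 125.75 ; Macau | 125.67 ; Berlin | 102.5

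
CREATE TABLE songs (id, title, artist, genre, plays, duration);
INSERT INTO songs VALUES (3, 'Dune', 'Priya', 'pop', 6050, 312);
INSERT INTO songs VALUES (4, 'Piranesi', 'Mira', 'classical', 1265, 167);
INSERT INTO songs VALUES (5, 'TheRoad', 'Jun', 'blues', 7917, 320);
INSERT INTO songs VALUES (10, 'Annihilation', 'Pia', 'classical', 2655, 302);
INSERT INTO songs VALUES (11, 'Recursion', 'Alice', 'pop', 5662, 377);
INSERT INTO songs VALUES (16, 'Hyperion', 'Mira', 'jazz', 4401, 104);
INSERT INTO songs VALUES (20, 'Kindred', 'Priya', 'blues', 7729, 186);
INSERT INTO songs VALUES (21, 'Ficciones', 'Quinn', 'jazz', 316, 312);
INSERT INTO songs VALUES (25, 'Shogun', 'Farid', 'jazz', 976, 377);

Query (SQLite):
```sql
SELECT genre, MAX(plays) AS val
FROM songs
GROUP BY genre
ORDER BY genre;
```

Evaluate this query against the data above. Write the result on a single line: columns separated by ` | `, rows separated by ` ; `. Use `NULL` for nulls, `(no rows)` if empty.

blues | 7917 ; classical | 2655 ; jazz | 4401 ; pop | 6050

Partition songs by genre; compute MAX(plays) within each group.
  blues: ids {5, 20} → MAX(plays)=7917
  classical: ids {4, 10} → MAX(plays)=2655
  jazz: ids {16, 21, 25} → MAX(plays)=4401
  pop: ids {3, 11} → MAX(plays)=6050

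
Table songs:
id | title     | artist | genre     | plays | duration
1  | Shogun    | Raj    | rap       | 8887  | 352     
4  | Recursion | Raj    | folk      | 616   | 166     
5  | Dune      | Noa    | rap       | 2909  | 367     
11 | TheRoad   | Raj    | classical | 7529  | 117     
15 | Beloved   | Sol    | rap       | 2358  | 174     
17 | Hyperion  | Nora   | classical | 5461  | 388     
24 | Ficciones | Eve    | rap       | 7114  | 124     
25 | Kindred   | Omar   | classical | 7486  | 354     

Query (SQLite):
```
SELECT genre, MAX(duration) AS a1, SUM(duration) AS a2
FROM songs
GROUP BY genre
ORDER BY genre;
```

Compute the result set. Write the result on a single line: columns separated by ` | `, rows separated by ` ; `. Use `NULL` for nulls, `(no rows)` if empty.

Group songs by genre.
Per group compute: MAX(duration), SUM(duration).
  classical: ids {11, 17, 25} → MAX(duration)=388, SUM(duration)=859
  folk: ids {4} → MAX(duration)=166, SUM(duration)=166
  rap: ids {1, 5, 15, 24} → MAX(duration)=367, SUM(duration)=1017

classical | 388 | 859 ; folk | 166 | 166 ; rap | 367 | 1017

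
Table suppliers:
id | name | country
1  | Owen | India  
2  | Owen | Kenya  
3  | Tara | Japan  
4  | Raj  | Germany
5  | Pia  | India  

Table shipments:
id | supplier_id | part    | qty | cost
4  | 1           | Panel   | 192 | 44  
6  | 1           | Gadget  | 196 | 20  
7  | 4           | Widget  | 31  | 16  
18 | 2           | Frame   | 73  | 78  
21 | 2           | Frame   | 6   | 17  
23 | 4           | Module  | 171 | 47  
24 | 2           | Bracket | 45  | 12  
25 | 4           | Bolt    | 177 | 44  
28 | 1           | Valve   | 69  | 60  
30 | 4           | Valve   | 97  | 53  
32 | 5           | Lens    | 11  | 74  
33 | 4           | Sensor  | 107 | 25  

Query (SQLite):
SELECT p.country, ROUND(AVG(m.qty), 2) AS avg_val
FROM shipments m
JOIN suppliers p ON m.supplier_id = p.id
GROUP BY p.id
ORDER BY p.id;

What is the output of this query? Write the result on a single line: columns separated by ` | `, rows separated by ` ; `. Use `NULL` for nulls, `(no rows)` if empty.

India | 152.33 ; Kenya | 41.33 ; Germany | 116.6 ; India | 11

Join each shipments row to its suppliers via supplier_id.
Group joined rows by suppliers.id; compute ROUND(AVG(m.qty), 2) per group.
  1: ids {4, 6, 28} → ROUND(AVG(m.qty), 2)=152.33
  2: ids {18, 21, 24} → ROUND(AVG(m.qty), 2)=41.33
  4: ids {7, 23, 25, 30, 33} → ROUND(AVG(m.qty), 2)=116.6
  5: ids {32} → ROUND(AVG(m.qty), 2)=11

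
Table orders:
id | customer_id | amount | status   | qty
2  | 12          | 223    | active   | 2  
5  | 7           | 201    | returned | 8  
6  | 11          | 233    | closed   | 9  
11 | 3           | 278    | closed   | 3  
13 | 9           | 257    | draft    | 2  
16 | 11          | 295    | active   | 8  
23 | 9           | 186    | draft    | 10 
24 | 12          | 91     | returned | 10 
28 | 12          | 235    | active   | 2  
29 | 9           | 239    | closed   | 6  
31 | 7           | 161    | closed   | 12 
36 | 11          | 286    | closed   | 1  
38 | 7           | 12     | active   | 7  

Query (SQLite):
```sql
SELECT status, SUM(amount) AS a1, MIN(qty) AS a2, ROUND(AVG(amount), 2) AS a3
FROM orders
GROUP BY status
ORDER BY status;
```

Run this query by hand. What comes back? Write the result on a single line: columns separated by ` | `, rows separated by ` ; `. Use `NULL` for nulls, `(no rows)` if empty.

active | 765 | 2 | 191.25 ; closed | 1197 | 1 | 239.4 ; draft | 443 | 2 | 221.5 ; returned | 292 | 8 | 146

Group orders by status.
Per group compute: SUM(amount), MIN(qty), ROUND(AVG(amount), 2).
  active: ids {2, 16, 28, 38} → SUM(amount)=765, MIN(qty)=2, ROUND(AVG(amount), 2)=191.25
  closed: ids {6, 11, 29, 31, 36} → SUM(amount)=1197, MIN(qty)=1, ROUND(AVG(amount), 2)=239.4
  draft: ids {13, 23} → SUM(amount)=443, MIN(qty)=2, ROUND(AVG(amount), 2)=221.5
  returned: ids {5, 24} → SUM(amount)=292, MIN(qty)=8, ROUND(AVG(amount), 2)=146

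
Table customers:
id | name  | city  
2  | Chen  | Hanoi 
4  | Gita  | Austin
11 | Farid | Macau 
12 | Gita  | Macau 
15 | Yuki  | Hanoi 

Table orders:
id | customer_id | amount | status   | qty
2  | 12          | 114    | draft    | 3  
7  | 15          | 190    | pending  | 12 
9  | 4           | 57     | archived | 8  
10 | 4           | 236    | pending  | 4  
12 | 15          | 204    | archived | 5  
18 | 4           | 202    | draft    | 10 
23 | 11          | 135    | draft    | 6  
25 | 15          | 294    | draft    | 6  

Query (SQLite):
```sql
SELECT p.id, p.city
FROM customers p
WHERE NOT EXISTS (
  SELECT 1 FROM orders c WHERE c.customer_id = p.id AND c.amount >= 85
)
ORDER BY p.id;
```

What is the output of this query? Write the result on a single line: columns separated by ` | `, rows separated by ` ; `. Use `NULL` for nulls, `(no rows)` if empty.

For each customers row, check whether any orders with matching customer_id has amount >= 85.
Keep rows where that is false.

2 | Hanoi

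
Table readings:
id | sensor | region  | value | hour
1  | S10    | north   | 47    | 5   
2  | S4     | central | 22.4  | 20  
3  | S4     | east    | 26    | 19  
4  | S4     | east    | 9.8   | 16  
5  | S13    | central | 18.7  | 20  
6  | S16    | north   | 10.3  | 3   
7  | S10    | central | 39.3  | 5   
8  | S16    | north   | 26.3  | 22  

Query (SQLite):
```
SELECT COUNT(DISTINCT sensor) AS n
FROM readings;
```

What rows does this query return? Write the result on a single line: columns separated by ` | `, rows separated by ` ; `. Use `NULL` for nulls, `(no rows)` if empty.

Count distinct non-NULL sensor values.

4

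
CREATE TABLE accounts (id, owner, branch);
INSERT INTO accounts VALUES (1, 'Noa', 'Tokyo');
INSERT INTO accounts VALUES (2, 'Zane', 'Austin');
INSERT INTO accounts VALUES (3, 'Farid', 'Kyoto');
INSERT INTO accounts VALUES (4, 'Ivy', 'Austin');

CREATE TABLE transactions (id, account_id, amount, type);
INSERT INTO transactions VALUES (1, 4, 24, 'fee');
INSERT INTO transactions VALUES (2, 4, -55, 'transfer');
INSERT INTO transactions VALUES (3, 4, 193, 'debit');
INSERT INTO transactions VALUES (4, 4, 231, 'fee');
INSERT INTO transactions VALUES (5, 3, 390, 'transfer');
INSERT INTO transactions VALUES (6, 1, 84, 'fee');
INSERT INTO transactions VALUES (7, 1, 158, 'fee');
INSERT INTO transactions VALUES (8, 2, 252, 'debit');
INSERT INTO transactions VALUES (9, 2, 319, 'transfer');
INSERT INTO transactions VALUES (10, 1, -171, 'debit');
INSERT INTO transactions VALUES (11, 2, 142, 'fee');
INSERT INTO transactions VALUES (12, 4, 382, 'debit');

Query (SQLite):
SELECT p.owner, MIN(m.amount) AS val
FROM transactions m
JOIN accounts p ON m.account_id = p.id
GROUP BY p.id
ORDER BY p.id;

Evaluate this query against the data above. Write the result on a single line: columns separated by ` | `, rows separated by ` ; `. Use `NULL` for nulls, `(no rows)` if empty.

Noa | -171 ; Zane | 142 ; Farid | 390 ; Ivy | -55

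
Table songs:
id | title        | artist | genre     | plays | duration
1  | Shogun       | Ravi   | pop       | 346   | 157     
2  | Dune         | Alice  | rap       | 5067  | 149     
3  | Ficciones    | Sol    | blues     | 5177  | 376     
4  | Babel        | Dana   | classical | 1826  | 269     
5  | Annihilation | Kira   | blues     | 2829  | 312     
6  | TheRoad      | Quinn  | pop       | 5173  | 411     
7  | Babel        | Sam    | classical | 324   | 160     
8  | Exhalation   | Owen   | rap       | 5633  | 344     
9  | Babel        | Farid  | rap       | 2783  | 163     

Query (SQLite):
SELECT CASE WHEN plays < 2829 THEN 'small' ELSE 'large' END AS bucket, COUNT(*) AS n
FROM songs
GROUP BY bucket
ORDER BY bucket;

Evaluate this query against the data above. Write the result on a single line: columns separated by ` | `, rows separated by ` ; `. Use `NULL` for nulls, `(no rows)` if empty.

Bucket rows by plays < 2829 → 'small' else 'large'; count each bucket.

large | 5 ; small | 4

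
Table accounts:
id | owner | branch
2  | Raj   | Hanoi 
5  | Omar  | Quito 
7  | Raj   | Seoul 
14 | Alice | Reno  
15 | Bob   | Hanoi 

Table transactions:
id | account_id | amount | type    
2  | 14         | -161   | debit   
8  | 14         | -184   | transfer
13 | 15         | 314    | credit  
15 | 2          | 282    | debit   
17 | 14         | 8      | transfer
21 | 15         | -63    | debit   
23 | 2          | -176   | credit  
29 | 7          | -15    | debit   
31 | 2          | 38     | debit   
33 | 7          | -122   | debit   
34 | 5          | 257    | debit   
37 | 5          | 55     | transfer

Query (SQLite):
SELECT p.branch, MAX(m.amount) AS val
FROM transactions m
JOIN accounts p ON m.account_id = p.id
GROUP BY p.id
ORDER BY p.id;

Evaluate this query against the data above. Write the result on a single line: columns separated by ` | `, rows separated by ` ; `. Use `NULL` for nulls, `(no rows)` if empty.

Join each transactions row to its accounts via account_id.
Group joined rows by accounts.id; compute MAX(m.amount) per group.
  2: ids {15, 23, 31} → MAX(m.amount)=282
  5: ids {34, 37} → MAX(m.amount)=257
  7: ids {29, 33} → MAX(m.amount)=-15
  14: ids {2, 8, 17} → MAX(m.amount)=8
  15: ids {13, 21} → MAX(m.amount)=314

Hanoi | 282 ; Quito | 257 ; Seoul | -15 ; Reno | 8 ; Hanoi | 314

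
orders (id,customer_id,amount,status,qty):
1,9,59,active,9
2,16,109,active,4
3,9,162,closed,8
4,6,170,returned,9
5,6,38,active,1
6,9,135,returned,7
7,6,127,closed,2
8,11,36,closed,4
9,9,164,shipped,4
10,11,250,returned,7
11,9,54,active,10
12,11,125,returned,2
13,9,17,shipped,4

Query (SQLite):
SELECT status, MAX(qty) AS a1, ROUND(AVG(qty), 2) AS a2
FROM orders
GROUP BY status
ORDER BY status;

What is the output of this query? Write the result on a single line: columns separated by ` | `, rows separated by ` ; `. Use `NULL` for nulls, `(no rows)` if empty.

Group orders by status.
Per group compute: MAX(qty), ROUND(AVG(qty), 2).
  active: ids {1, 2, 5, 11} → MAX(qty)=10, ROUND(AVG(qty), 2)=6
  closed: ids {3, 7, 8} → MAX(qty)=8, ROUND(AVG(qty), 2)=4.67
  returned: ids {4, 6, 10, 12} → MAX(qty)=9, ROUND(AVG(qty), 2)=6.25
  shipped: ids {9, 13} → MAX(qty)=4, ROUND(AVG(qty), 2)=4

active | 10 | 6 ; closed | 8 | 4.67 ; returned | 9 | 6.25 ; shipped | 4 | 4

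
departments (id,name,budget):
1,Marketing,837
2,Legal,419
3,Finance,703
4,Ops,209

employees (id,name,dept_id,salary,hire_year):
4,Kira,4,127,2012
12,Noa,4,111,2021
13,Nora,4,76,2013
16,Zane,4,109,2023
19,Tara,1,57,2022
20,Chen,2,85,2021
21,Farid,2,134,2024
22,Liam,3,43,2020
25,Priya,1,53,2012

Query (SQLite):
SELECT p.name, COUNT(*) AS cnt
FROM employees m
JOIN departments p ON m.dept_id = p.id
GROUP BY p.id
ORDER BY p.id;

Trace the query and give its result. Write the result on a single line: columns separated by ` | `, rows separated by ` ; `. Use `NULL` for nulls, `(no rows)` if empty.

Join each employees row to its departments via dept_id.
Group joined rows by departments.id; compute COUNT(*) per group.
  1: ids {19, 25} → COUNT(*)=2
  2: ids {20, 21} → COUNT(*)=2
  3: ids {22} → COUNT(*)=1
  4: ids {4, 12, 13, 16} → COUNT(*)=4

Marketing | 2 ; Legal | 2 ; Finance | 1 ; Ops | 4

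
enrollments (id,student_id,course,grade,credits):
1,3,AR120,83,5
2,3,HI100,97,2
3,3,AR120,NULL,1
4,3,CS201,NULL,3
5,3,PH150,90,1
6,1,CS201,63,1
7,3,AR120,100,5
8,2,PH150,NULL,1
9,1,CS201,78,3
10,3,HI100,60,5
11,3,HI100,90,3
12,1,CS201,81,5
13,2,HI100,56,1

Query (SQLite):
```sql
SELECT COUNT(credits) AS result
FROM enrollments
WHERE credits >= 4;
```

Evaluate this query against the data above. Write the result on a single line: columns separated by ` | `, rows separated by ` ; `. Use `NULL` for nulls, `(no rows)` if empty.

4

Rows where credits >= 4 → credits values: [5, 5, 5, 5].
COUNT(credits) counts non-NULL values → 4.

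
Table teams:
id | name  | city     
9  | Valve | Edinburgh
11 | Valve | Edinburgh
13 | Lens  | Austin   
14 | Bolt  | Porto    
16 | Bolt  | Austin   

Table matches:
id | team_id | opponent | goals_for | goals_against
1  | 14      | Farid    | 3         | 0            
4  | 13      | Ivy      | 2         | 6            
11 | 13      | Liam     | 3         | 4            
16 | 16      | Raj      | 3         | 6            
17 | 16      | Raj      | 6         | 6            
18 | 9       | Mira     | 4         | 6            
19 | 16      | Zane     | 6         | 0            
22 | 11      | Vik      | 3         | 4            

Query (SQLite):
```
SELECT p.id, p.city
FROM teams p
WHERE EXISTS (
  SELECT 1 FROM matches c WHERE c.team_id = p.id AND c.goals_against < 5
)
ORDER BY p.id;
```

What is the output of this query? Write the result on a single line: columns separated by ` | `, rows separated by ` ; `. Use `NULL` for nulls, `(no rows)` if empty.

For each teams row, check whether any matches with matching team_id has goals_against < 5.
Keep rows where that is true.

11 | Edinburgh ; 13 | Austin ; 14 | Porto ; 16 | Austin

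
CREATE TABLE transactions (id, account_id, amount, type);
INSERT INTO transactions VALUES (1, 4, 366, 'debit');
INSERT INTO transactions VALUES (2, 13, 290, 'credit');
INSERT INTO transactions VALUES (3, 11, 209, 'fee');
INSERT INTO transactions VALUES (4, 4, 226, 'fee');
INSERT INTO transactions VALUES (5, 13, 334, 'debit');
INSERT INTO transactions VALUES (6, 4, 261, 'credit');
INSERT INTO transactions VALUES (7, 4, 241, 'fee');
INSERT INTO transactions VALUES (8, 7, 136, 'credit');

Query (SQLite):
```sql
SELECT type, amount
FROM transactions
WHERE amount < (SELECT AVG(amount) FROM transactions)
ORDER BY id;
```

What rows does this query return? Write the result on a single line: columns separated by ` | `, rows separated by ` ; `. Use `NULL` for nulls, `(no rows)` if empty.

Scalar subquery: AVG(amount) over all transactions rows = 257.875.
Keep rows where amount < that value.

fee | 209 ; fee | 226 ; fee | 241 ; credit | 136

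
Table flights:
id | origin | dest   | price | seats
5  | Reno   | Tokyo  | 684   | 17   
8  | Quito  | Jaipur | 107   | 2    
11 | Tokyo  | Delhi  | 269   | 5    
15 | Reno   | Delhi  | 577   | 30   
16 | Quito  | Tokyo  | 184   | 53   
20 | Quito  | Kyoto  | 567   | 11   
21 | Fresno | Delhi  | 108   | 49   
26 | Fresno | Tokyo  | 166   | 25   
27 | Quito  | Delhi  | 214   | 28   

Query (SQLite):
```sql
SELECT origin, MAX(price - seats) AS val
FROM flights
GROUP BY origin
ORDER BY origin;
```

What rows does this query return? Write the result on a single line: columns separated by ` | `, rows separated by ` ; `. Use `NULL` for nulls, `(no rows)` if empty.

Fresno | 141 ; Quito | 556 ; Reno | 667 ; Tokyo | 264

For each row compute price - seats.
Group by origin; take MAX of the expression per group.
  Fresno: ids {21, 26} → MAX(price - seats)=141
  Quito: ids {8, 16, 20, 27} → MAX(price - seats)=556
  Reno: ids {5, 15} → MAX(price - seats)=667
  Tokyo: ids {11} → MAX(price - seats)=264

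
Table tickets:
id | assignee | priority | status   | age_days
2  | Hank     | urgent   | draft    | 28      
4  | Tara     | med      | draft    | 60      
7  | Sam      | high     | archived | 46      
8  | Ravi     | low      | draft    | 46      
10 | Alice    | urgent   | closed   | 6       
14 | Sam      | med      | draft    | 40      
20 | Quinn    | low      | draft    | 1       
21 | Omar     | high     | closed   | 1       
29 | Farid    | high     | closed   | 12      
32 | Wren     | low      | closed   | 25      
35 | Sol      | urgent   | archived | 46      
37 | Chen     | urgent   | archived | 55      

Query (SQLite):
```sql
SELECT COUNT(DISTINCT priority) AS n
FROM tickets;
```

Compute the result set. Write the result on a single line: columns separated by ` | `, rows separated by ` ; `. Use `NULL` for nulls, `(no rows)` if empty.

Count distinct non-NULL priority values.

4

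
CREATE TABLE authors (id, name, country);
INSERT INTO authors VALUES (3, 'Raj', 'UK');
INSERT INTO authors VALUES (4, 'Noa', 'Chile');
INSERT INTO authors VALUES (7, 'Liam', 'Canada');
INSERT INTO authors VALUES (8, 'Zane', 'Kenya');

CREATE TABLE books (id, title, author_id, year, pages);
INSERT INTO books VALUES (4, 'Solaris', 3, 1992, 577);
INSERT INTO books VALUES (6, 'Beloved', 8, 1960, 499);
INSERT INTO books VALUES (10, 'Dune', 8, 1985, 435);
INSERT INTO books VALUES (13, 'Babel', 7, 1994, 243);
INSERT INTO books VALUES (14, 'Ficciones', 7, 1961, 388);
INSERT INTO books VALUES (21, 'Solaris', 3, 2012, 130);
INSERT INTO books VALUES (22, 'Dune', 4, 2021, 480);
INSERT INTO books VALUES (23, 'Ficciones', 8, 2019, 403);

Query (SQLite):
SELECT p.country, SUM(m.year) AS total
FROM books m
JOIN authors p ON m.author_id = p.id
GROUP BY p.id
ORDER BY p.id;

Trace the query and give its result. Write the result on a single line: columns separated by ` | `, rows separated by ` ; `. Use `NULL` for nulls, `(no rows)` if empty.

Join each books row to its authors via author_id.
Group joined rows by authors.id; compute SUM(m.year) per group.
  3: ids {4, 21} → SUM(m.year)=4004
  4: ids {22} → SUM(m.year)=2021
  7: ids {13, 14} → SUM(m.year)=3955
  8: ids {6, 10, 23} → SUM(m.year)=5964

UK | 4004 ; Chile | 2021 ; Canada | 3955 ; Kenya | 5964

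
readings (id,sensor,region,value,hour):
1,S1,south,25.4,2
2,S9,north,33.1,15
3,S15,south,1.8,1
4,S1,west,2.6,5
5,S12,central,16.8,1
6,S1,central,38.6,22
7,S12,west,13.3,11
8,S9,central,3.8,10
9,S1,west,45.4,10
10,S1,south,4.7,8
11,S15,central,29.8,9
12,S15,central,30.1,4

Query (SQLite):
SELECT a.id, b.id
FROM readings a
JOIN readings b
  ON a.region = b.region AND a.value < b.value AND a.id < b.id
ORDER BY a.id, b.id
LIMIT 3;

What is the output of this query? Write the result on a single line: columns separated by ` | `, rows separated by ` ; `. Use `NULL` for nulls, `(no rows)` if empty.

Pairs (a,b) with same region, a.value < b.value, a.id < b.id.
region groups: central:{5,6,8,11,12} north:{2} south:{1,3,10} west:{4,7,9}
Ordered by (a.id, b.id); first 3.

3 | 10 ; 4 | 7 ; 4 | 9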